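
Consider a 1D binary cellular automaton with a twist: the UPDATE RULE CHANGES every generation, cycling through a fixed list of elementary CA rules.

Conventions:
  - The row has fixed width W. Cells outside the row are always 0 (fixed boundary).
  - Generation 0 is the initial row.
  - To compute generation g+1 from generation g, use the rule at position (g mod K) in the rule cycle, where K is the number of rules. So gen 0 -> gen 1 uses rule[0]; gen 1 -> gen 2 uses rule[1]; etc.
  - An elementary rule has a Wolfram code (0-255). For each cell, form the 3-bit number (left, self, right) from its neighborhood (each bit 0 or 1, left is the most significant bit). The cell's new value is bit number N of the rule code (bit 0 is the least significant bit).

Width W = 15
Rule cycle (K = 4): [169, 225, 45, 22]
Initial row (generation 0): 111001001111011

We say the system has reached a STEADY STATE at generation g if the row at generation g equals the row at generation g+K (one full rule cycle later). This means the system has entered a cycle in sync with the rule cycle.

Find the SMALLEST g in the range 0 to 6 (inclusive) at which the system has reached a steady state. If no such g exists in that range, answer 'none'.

Gen 0: 111001001111011
Gen 1 (rule 169): 110000001110110
Gen 2 (rule 225): 010111100111010
Gen 3 (rule 45): 011100000100110
Gen 4 (rule 22): 100010001111001
Gen 5 (rule 169): 001000101110000
Gen 6 (rule 225): 100010010110111
Gen 7 (rule 45): 101010011101100
Gen 8 (rule 22): 101011100000010
Gen 9 (rule 169): 010111001111000
Gen 10 (rule 225): 001011000111011

Answer: none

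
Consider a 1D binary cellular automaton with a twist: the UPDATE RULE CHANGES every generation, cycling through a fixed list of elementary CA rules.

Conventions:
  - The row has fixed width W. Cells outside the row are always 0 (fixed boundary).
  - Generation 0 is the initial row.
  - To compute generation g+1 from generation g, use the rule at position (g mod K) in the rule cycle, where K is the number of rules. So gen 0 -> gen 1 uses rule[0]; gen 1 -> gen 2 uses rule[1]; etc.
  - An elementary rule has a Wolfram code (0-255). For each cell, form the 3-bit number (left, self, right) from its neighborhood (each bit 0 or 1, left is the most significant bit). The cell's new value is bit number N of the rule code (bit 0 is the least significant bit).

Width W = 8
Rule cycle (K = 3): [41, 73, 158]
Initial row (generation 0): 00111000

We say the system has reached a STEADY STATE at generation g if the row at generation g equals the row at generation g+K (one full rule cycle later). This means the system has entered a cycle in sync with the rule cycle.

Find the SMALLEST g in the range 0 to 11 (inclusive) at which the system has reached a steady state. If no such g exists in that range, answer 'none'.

Gen 0: 00111000
Gen 1 (rule 41): 10100011
Gen 2 (rule 73): 00001011
Gen 3 (rule 158): 00011010
Gen 4 (rule 41): 11010100
Gen 5 (rule 73): 11000001
Gen 6 (rule 158): 10100011
Gen 7 (rule 41): 01001010
Gen 8 (rule 73): 00000000
Gen 9 (rule 158): 00000000
Gen 10 (rule 41): 11111111
Gen 11 (rule 73): 10000001
Gen 12 (rule 158): 11000011
Gen 13 (rule 41): 10011010
Gen 14 (rule 73): 00011000

Answer: none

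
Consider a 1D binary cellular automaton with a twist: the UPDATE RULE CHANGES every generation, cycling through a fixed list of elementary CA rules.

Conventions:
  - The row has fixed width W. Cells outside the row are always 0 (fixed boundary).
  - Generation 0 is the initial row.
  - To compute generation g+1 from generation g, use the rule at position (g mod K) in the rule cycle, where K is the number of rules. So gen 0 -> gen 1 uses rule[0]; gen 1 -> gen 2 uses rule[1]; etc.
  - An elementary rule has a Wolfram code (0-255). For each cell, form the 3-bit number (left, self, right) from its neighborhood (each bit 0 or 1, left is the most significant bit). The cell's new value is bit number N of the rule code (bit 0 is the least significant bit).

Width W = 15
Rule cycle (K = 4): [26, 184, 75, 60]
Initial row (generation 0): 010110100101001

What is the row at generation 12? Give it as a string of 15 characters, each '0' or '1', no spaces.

Gen 0: 010110100101001
Gen 1 (rule 26): 100100011000110
Gen 2 (rule 184): 010010010100101
Gen 3 (rule 75): 100100100001000
Gen 4 (rule 60): 110110110001100
Gen 5 (rule 26): 100100101011010
Gen 6 (rule 184): 010010010110101
Gen 7 (rule 75): 100100100110000
Gen 8 (rule 60): 110110110101000
Gen 9 (rule 26): 100100100000100
Gen 10 (rule 184): 010010010000010
Gen 11 (rule 75): 100100100111100
Gen 12 (rule 60): 110110110100010

Answer: 110110110100010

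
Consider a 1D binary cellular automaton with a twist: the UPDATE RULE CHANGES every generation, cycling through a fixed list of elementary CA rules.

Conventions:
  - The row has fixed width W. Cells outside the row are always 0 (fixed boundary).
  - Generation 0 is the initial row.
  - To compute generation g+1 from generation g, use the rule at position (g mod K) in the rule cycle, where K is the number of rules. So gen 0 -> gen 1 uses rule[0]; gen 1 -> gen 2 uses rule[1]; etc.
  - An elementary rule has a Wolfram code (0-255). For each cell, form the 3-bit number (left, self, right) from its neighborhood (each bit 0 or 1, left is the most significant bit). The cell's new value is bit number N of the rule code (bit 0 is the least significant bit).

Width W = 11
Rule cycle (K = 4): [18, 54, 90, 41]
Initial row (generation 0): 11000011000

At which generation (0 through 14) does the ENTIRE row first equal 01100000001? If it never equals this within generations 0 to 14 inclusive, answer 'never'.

Answer: 5

Derivation:
Gen 0: 11000011000
Gen 1 (rule 18): 00100100100
Gen 2 (rule 54): 01111111110
Gen 3 (rule 90): 11000000011
Gen 4 (rule 41): 10011111010
Gen 5 (rule 18): 01100000001
Gen 6 (rule 54): 10010000011
Gen 7 (rule 90): 01101000111
Gen 8 (rule 41): 01010010100
Gen 9 (rule 18): 10001100010
Gen 10 (rule 54): 11010010111
Gen 11 (rule 90): 11001100101
Gen 12 (rule 41): 10001000010
Gen 13 (rule 18): 01010100101
Gen 14 (rule 54): 11111111111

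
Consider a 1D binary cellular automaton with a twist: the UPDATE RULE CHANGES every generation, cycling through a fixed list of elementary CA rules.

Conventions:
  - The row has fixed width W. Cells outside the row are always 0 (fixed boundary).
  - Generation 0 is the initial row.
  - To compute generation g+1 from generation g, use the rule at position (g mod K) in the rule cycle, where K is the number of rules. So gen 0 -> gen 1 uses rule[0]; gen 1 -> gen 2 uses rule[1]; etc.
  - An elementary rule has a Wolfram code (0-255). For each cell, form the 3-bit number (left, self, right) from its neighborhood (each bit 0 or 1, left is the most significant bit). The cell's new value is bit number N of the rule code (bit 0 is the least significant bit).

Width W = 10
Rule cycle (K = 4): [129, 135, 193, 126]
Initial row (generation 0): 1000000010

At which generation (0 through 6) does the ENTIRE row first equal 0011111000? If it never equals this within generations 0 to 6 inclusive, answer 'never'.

Gen 0: 1000000010
Gen 1 (rule 129): 0011111000
Gen 2 (rule 135): 1101110011
Gen 3 (rule 193): 0100110001
Gen 4 (rule 126): 1111111011
Gen 5 (rule 129): 0111110000
Gen 6 (rule 135): 1011100111

Answer: 1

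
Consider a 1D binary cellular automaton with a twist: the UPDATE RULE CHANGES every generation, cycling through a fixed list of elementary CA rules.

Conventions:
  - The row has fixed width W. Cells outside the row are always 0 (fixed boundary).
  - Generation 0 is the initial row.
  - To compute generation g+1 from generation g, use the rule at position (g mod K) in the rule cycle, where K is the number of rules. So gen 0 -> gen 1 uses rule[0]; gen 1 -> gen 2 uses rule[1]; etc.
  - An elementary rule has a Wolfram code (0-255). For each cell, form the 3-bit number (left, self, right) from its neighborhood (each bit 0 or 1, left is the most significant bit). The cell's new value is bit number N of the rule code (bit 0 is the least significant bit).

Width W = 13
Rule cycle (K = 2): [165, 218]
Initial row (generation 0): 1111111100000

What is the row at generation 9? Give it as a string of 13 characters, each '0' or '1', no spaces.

Answer: 0111111111110

Derivation:
Gen 0: 1111111100000
Gen 1 (rule 165): 0111111001111
Gen 2 (rule 218): 1111111111111
Gen 3 (rule 165): 0111111111110
Gen 4 (rule 218): 1111111111111
Gen 5 (rule 165): 0111111111110
Gen 6 (rule 218): 1111111111111
Gen 7 (rule 165): 0111111111110
Gen 8 (rule 218): 1111111111111
Gen 9 (rule 165): 0111111111110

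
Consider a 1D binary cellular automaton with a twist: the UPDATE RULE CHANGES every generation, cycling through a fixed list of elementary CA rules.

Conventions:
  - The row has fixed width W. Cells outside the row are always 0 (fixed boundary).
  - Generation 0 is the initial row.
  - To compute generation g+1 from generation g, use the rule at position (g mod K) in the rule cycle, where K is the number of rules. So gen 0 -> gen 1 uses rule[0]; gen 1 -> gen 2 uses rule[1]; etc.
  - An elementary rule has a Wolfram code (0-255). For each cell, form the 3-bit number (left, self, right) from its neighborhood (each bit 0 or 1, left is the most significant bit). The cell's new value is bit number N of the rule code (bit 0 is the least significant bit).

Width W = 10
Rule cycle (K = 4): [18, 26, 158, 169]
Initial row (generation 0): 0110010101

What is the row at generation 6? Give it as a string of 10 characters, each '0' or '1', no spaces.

Answer: 0100001010

Derivation:
Gen 0: 0110010101
Gen 1 (rule 18): 1001100000
Gen 2 (rule 26): 0111010000
Gen 3 (rule 158): 1110011000
Gen 4 (rule 169): 1100010011
Gen 5 (rule 18): 0010101100
Gen 6 (rule 26): 0100001010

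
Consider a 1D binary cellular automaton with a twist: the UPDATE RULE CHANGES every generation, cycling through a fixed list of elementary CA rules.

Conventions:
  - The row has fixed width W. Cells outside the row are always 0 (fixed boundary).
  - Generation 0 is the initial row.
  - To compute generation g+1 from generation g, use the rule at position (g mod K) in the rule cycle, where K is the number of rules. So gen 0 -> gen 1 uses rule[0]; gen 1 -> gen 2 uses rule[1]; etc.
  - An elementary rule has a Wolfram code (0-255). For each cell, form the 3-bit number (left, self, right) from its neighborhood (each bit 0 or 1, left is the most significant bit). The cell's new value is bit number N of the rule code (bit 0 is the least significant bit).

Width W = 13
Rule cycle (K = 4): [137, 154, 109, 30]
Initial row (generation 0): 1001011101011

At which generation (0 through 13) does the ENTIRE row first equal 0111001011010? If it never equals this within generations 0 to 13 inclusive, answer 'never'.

Answer: 10

Derivation:
Gen 0: 1001011101011
Gen 1 (rule 137): 0000011000010
Gen 2 (rule 154): 0000110100101
Gen 3 (rule 109): 1110111100111
Gen 4 (rule 30): 1000100011100
Gen 5 (rule 137): 0010001011001
Gen 6 (rule 154): 0101010010110
Gen 7 (rule 109): 0111110011110
Gen 8 (rule 30): 1100001110001
Gen 9 (rule 137): 1001101100100
Gen 10 (rule 154): 0111001011010
Gen 11 (rule 109): 0101001111110
Gen 12 (rule 30): 1101111000001
Gen 13 (rule 137): 1001110011100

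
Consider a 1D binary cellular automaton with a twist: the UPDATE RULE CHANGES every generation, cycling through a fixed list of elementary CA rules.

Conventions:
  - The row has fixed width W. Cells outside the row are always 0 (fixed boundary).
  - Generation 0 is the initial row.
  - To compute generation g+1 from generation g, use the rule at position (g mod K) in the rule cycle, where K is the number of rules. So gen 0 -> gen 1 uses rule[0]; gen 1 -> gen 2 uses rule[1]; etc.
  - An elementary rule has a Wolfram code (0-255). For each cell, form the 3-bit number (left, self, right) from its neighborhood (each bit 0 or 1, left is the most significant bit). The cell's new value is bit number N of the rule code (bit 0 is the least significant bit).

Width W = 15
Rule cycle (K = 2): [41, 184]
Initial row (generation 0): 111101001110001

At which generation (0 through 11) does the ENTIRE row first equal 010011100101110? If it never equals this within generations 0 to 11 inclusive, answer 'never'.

Answer: never

Derivation:
Gen 0: 111101001110001
Gen 1 (rule 41): 100010001000100
Gen 2 (rule 184): 010001000100010
Gen 3 (rule 41): 000100010001000
Gen 4 (rule 184): 000010001000100
Gen 5 (rule 41): 111000100010001
Gen 6 (rule 184): 110100010001000
Gen 7 (rule 41): 101001000100011
Gen 8 (rule 184): 010100100010010
Gen 9 (rule 41): 001000001000000
Gen 10 (rule 184): 000100000100000
Gen 11 (rule 41): 110001110001111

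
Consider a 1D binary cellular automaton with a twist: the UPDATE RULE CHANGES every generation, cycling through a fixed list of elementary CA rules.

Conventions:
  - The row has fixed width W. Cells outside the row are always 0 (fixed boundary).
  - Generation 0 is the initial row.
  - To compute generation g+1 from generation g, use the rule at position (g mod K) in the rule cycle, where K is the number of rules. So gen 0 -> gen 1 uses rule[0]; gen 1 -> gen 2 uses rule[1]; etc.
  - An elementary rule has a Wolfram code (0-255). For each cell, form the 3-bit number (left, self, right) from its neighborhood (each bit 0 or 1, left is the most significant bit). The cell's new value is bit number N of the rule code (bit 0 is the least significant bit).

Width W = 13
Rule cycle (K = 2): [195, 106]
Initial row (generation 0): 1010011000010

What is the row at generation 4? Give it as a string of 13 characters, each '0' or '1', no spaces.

Gen 0: 1010011000010
Gen 1 (rule 195): 0000101011100
Gen 2 (rule 106): 0001010110100
Gen 3 (rule 195): 1110000010001
Gen 4 (rule 106): 1010000100010

Answer: 1010000100010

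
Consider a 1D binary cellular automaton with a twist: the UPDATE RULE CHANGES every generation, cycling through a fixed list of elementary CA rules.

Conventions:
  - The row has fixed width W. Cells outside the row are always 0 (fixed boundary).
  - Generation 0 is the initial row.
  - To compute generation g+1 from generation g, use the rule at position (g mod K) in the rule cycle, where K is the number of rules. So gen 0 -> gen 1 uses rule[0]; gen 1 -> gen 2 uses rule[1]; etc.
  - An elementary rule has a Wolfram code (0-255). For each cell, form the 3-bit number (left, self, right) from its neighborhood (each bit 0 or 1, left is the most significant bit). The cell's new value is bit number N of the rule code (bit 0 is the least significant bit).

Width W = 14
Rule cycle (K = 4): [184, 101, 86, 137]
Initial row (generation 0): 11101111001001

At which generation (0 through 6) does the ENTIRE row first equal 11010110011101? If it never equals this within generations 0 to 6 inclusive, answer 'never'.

Answer: 6

Derivation:
Gen 0: 11101111001001
Gen 1 (rule 184): 11011110100100
Gen 2 (rule 101): 01100011100101
Gen 3 (rule 86): 10110100111101
Gen 4 (rule 137): 00100000111000
Gen 5 (rule 184): 00010000110100
Gen 6 (rule 101): 11010110011101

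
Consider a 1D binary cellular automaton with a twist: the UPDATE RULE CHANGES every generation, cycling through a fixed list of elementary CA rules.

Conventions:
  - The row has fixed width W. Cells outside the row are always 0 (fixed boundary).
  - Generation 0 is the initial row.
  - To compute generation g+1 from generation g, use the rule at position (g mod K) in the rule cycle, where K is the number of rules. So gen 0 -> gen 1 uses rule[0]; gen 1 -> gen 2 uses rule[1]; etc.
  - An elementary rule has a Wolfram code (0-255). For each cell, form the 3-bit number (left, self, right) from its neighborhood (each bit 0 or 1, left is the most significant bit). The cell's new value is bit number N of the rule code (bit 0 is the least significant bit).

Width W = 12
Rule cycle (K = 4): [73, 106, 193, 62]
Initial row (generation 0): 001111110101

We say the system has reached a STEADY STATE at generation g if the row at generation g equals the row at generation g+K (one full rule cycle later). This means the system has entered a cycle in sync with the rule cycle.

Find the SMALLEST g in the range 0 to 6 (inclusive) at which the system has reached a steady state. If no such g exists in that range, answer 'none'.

Answer: none

Derivation:
Gen 0: 001111110101
Gen 1 (rule 73): 101000010000
Gen 2 (rule 106): 010000100000
Gen 3 (rule 193): 000110001111
Gen 4 (rule 62): 001101011000
Gen 5 (rule 73): 101100011011
Gen 6 (rule 106): 011100111111
Gen 7 (rule 193): 001100011111
Gen 8 (rule 62): 011010110000
Gen 9 (rule 73): 011000110111
Gen 10 (rule 106): 111001111101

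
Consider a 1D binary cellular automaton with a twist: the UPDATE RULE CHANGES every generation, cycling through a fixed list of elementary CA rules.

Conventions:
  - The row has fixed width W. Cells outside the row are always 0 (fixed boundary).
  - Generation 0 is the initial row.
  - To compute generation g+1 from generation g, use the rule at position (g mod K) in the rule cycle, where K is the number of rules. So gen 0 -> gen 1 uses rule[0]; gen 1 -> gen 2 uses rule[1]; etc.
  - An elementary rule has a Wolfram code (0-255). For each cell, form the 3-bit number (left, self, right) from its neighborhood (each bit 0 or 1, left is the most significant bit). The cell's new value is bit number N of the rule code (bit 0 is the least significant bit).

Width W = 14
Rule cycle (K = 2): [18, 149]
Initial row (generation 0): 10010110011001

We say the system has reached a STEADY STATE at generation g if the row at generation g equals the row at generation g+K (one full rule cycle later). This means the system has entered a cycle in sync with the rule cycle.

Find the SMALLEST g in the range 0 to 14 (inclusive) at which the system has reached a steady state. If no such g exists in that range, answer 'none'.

Gen 0: 10010110011001
Gen 1 (rule 18): 01100001100110
Gen 2 (rule 149): 00011100010001
Gen 3 (rule 18): 00100010101010
Gen 4 (rule 149): 10111010101011
Gen 5 (rule 18): 00000000000000
Gen 6 (rule 149): 11111111111111
Gen 7 (rule 18): 00000000000000
Gen 8 (rule 149): 11111111111111
Gen 9 (rule 18): 00000000000000
Gen 10 (rule 149): 11111111111111
Gen 11 (rule 18): 00000000000000
Gen 12 (rule 149): 11111111111111
Gen 13 (rule 18): 00000000000000
Gen 14 (rule 149): 11111111111111
Gen 15 (rule 18): 00000000000000
Gen 16 (rule 149): 11111111111111

Answer: 5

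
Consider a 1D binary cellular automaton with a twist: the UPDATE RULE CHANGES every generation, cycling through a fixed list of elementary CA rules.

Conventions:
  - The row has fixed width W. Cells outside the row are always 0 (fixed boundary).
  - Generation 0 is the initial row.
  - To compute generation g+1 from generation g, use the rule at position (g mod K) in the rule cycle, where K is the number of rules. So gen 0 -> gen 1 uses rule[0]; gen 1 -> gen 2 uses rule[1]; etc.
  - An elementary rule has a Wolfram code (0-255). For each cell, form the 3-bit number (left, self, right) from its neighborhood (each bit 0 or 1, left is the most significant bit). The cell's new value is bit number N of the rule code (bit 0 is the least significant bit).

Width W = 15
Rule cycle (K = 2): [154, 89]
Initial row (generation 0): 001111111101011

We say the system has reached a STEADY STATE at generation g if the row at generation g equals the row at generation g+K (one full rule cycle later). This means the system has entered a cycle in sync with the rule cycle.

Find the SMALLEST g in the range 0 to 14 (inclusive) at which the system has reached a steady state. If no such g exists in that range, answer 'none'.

Answer: 8

Derivation:
Gen 0: 001111111101011
Gen 1 (rule 154): 011111111000010
Gen 2 (rule 89): 010000001111001
Gen 3 (rule 154): 101000011110110
Gen 4 (rule 89): 000111010010111
Gen 5 (rule 154): 001110001100110
Gen 6 (rule 89): 101011101110111
Gen 7 (rule 154): 000011001100110
Gen 8 (rule 89): 111011101110111
Gen 9 (rule 154): 110011001100110
Gen 10 (rule 89): 111011101110111
Gen 11 (rule 154): 110011001100110
Gen 12 (rule 89): 111011101110111
Gen 13 (rule 154): 110011001100110
Gen 14 (rule 89): 111011101110111
Gen 15 (rule 154): 110011001100110
Gen 16 (rule 89): 111011101110111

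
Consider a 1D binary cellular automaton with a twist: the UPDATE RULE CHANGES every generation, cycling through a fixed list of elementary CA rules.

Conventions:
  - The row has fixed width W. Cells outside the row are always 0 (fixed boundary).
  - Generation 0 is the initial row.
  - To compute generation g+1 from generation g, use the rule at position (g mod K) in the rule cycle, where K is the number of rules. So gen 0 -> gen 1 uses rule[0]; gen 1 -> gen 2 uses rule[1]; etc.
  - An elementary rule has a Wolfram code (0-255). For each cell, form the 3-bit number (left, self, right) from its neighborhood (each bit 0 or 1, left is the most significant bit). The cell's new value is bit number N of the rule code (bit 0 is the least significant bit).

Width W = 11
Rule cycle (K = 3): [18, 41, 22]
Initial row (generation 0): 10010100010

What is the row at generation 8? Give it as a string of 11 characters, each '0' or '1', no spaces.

Gen 0: 10010100010
Gen 1 (rule 18): 01100010101
Gen 2 (rule 41): 01001001010
Gen 3 (rule 22): 11111111011
Gen 4 (rule 18): 00000000000
Gen 5 (rule 41): 11111111111
Gen 6 (rule 22): 00000000000
Gen 7 (rule 18): 00000000000
Gen 8 (rule 41): 11111111111

Answer: 11111111111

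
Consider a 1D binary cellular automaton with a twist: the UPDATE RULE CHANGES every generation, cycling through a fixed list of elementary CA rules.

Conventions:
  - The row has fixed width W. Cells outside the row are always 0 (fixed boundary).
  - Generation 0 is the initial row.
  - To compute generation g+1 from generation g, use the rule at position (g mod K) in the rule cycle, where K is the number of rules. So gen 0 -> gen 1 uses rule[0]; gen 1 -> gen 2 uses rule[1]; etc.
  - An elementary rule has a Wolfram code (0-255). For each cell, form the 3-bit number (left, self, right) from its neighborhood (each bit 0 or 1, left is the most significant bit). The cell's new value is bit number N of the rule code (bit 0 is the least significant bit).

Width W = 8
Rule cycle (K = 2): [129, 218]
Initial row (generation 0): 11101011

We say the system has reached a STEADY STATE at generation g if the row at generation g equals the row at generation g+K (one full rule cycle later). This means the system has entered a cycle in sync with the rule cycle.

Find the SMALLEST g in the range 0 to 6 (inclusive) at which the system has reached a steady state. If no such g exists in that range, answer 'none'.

Answer: 6

Derivation:
Gen 0: 11101011
Gen 1 (rule 129): 01000000
Gen 2 (rule 218): 10100000
Gen 3 (rule 129): 00001111
Gen 4 (rule 218): 00011111
Gen 5 (rule 129): 11001110
Gen 6 (rule 218): 11111111
Gen 7 (rule 129): 01111110
Gen 8 (rule 218): 11111111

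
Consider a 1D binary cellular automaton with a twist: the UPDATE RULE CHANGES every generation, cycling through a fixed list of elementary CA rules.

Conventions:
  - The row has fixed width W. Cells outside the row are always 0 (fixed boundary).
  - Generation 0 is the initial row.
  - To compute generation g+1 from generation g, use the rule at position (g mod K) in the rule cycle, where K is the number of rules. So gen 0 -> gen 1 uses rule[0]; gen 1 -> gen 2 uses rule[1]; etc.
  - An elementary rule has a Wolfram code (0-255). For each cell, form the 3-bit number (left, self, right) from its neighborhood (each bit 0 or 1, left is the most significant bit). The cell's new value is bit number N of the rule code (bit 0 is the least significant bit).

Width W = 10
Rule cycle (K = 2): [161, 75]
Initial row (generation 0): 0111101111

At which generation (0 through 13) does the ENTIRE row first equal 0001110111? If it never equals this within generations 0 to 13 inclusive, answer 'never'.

Gen 0: 0111101111
Gen 1 (rule 161): 0011010110
Gen 2 (rule 75): 1111000110
Gen 3 (rule 161): 0110010000
Gen 4 (rule 75): 1110100111
Gen 5 (rule 161): 0101000010
Gen 6 (rule 75): 1000011100
Gen 7 (rule 161): 0011001001
Gen 8 (rule 75): 1111010010
Gen 9 (rule 161): 0110100000
Gen 10 (rule 75): 1110001111
Gen 11 (rule 161): 0100100110
Gen 12 (rule 75): 1001001110
Gen 13 (rule 161): 0000000100

Answer: never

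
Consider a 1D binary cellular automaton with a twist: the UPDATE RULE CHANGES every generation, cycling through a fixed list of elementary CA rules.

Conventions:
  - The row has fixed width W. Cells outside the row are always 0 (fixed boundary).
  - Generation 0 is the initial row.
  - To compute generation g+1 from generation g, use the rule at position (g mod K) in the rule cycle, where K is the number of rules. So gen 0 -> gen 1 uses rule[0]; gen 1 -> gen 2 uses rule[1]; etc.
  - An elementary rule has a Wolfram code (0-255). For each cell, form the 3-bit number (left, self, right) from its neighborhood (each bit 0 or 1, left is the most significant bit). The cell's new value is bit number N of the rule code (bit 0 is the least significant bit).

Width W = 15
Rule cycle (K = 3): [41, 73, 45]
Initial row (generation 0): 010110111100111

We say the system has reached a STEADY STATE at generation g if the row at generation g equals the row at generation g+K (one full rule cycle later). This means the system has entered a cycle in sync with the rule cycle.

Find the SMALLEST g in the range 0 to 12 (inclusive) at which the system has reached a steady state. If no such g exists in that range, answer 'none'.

Answer: none

Derivation:
Gen 0: 010110111100111
Gen 1 (rule 41): 001101100000100
Gen 2 (rule 73): 101101101110001
Gen 3 (rule 45): 111011011000101
Gen 4 (rule 41): 100110110010010
Gen 5 (rule 73): 000110110000000
Gen 6 (rule 45): 110101100111111
Gen 7 (rule 41): 101011000100000
Gen 8 (rule 73): 000011010001111
Gen 9 (rule 45): 111010110101000
Gen 10 (rule 41): 100101101010011
Gen 11 (rule 73): 000001100000011
Gen 12 (rule 45): 111101001111010
Gen 13 (rule 41): 100010001000100
Gen 14 (rule 73): 001000100010001
Gen 15 (rule 45): 101010101010101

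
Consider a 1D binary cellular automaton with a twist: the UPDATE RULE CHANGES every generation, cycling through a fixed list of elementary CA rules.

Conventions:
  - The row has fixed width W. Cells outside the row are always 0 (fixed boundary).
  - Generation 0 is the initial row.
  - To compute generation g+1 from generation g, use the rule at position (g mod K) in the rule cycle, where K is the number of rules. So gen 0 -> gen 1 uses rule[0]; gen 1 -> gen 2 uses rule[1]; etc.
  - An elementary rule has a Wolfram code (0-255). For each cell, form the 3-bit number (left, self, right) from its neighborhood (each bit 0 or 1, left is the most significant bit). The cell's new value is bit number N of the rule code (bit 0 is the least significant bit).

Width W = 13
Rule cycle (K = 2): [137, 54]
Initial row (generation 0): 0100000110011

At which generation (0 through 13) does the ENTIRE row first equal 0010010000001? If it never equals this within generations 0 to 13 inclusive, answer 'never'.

Gen 0: 0100000110011
Gen 1 (rule 137): 0001110100010
Gen 2 (rule 54): 0010001110111
Gen 3 (rule 137): 1000101100110
Gen 4 (rule 54): 1101110011001
Gen 5 (rule 137): 1001100010000
Gen 6 (rule 54): 1110010111000
Gen 7 (rule 137): 1100000110011
Gen 8 (rule 54): 0010001001100
Gen 9 (rule 137): 1000100001001
Gen 10 (rule 54): 1101110011111
Gen 11 (rule 137): 1001100011110
Gen 12 (rule 54): 1110010100001
Gen 13 (rule 137): 1100000001100

Answer: never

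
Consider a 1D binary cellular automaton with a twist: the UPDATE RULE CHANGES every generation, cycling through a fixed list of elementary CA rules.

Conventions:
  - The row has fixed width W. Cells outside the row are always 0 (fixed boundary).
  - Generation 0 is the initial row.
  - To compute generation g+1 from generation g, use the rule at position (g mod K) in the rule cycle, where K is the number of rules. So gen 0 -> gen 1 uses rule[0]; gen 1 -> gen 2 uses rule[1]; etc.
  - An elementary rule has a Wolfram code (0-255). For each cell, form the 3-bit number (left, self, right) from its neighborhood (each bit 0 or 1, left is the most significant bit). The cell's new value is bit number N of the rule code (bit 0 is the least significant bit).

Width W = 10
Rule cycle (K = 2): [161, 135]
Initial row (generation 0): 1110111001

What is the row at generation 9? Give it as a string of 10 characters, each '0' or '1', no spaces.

Answer: 0101010100

Derivation:
Gen 0: 1110111001
Gen 1 (rule 161): 0101010000
Gen 2 (rule 135): 1101010111
Gen 3 (rule 161): 0010101010
Gen 4 (rule 135): 1110101010
Gen 5 (rule 161): 0101010100
Gen 6 (rule 135): 1101010101
Gen 7 (rule 161): 0010101010
Gen 8 (rule 135): 1110101010
Gen 9 (rule 161): 0101010100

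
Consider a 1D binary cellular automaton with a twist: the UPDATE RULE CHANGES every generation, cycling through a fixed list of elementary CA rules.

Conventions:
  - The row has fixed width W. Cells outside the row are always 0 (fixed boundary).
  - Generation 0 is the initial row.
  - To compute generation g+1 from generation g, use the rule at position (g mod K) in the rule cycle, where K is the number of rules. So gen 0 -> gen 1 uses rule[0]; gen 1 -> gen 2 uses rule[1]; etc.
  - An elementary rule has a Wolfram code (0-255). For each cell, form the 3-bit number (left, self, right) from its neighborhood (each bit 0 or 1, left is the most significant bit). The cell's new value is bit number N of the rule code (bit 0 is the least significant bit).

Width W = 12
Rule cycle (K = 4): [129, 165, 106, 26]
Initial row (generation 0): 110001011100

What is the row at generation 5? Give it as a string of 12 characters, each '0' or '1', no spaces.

Answer: 001000100000

Derivation:
Gen 0: 110001011100
Gen 1 (rule 129): 000100001001
Gen 2 (rule 165): 110101101001
Gen 3 (rule 106): 111011110010
Gen 4 (rule 26): 100010001101
Gen 5 (rule 129): 001000100000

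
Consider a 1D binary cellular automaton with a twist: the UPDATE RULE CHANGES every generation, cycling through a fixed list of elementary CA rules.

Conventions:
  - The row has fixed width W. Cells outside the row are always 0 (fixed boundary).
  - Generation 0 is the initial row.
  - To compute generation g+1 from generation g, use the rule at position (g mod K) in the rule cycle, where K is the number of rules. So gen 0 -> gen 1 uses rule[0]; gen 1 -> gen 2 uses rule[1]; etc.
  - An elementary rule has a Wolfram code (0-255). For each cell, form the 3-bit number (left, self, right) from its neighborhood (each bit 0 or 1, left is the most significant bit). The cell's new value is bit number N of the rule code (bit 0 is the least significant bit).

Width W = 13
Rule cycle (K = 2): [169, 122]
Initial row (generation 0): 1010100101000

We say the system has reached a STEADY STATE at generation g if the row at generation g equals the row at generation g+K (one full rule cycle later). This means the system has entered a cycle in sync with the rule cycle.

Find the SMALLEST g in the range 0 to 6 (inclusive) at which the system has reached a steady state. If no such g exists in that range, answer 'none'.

Gen 0: 1010100101000
Gen 1 (rule 169): 0101000010011
Gen 2 (rule 122): 1010100101111
Gen 3 (rule 169): 0101000011110
Gen 4 (rule 122): 1010100110011
Gen 5 (rule 169): 0101000100010
Gen 6 (rule 122): 1010101010101
Gen 7 (rule 169): 0101010101010
Gen 8 (rule 122): 1010101010101

Answer: 6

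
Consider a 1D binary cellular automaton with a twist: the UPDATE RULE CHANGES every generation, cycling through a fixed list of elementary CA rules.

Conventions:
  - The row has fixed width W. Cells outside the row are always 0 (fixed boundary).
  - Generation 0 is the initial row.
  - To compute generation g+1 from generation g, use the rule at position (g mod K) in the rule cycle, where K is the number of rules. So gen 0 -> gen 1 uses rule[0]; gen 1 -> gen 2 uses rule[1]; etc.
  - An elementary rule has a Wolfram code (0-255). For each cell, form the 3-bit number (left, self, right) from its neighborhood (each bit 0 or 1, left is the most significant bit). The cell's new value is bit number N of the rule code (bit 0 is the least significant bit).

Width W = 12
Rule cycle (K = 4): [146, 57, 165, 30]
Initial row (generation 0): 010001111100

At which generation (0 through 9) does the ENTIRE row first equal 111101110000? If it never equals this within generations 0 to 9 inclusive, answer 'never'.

Gen 0: 010001111100
Gen 1 (rule 146): 101010111010
Gen 2 (rule 57): 010101100101
Gen 3 (rule 165): 011110000111
Gen 4 (rule 30): 110001001100
Gen 5 (rule 146): 001010110010
Gen 6 (rule 57): 100101101001
Gen 7 (rule 165): 100110011001
Gen 8 (rule 30): 111101110111
Gen 9 (rule 146): 011000100010

Answer: never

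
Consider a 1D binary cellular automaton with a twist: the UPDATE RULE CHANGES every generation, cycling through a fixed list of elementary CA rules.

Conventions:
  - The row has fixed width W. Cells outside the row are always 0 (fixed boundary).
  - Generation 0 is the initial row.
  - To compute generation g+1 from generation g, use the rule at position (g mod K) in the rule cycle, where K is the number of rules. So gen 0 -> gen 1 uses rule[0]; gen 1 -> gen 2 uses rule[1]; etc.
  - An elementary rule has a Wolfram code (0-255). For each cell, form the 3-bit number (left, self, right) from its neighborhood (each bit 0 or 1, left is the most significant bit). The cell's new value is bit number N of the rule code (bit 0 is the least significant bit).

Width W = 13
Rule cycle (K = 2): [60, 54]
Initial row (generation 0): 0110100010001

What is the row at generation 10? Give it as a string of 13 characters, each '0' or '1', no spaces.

Answer: 1101110001110

Derivation:
Gen 0: 0110100010001
Gen 1 (rule 60): 0101110011001
Gen 2 (rule 54): 1110001100111
Gen 3 (rule 60): 1001001010100
Gen 4 (rule 54): 1111111111110
Gen 5 (rule 60): 1000000000001
Gen 6 (rule 54): 1100000000011
Gen 7 (rule 60): 1010000000010
Gen 8 (rule 54): 1111000000111
Gen 9 (rule 60): 1000100000100
Gen 10 (rule 54): 1101110001110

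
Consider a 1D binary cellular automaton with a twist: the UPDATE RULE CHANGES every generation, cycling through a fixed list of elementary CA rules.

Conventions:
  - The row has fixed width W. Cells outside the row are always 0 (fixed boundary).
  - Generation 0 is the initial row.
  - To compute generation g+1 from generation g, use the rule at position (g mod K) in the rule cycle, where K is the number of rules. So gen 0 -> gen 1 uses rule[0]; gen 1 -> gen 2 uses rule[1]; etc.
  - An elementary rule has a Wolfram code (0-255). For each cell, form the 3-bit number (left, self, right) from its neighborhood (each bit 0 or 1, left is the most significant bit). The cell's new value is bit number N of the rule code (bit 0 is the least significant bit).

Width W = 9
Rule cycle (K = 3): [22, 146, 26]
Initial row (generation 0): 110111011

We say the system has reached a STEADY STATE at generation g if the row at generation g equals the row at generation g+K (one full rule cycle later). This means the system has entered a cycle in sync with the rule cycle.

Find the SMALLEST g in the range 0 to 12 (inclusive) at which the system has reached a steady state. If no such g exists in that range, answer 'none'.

Answer: 1

Derivation:
Gen 0: 110111011
Gen 1 (rule 22): 000000000
Gen 2 (rule 146): 000000000
Gen 3 (rule 26): 000000000
Gen 4 (rule 22): 000000000
Gen 5 (rule 146): 000000000
Gen 6 (rule 26): 000000000
Gen 7 (rule 22): 000000000
Gen 8 (rule 146): 000000000
Gen 9 (rule 26): 000000000
Gen 10 (rule 22): 000000000
Gen 11 (rule 146): 000000000
Gen 12 (rule 26): 000000000
Gen 13 (rule 22): 000000000
Gen 14 (rule 146): 000000000
Gen 15 (rule 26): 000000000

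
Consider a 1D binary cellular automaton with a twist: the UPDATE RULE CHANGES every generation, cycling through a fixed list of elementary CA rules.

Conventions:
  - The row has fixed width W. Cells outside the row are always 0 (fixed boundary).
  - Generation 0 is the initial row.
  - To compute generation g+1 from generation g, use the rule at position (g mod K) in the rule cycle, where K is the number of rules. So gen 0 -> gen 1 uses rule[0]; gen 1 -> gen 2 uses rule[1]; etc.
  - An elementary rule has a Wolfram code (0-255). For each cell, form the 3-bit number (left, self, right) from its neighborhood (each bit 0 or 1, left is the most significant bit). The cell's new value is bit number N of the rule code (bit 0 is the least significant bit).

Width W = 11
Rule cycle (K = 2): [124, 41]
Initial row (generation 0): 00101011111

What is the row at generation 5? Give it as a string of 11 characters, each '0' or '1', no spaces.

Answer: 11000111110

Derivation:
Gen 0: 00101011111
Gen 1 (rule 124): 00111110001
Gen 2 (rule 41): 10100000100
Gen 3 (rule 124): 11110000110
Gen 4 (rule 41): 10000110100
Gen 5 (rule 124): 11000111110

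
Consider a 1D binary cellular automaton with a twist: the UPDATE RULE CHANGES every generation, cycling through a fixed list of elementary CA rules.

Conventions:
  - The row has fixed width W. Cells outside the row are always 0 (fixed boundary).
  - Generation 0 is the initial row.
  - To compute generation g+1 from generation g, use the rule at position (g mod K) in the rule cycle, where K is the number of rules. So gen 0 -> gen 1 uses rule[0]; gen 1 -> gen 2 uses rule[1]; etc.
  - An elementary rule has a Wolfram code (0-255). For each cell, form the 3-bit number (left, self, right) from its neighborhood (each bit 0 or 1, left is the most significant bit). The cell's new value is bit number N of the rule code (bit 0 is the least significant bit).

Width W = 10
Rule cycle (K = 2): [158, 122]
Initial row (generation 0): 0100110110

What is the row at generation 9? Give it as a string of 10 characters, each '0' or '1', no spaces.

Answer: 1100110010

Derivation:
Gen 0: 0100110110
Gen 1 (rule 158): 1111100101
Gen 2 (rule 122): 1000111010
Gen 3 (rule 158): 1101110011
Gen 4 (rule 122): 1111011111
Gen 5 (rule 158): 1110011110
Gen 6 (rule 122): 1011110011
Gen 7 (rule 158): 1011101110
Gen 8 (rule 122): 0110111011
Gen 9 (rule 158): 1100110010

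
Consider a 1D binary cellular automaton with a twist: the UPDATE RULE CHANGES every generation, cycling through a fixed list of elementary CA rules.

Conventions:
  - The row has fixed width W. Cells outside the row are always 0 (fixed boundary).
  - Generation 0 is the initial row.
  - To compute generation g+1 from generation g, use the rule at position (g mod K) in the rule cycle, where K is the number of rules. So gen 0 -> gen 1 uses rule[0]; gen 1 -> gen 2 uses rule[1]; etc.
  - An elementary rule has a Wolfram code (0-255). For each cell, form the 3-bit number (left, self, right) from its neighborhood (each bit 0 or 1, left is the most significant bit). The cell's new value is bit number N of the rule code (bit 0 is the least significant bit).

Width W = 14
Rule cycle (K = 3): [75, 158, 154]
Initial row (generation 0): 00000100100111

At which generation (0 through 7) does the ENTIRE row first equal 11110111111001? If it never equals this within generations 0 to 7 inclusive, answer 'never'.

Answer: 2

Derivation:
Gen 0: 00000100100111
Gen 1 (rule 75): 11111001001101
Gen 2 (rule 158): 11110111111001
Gen 3 (rule 154): 11100111110110
Gen 4 (rule 75): 10101100010110
Gen 5 (rule 158): 10101010110101
Gen 6 (rule 154): 00000000100000
Gen 7 (rule 75): 11111111001111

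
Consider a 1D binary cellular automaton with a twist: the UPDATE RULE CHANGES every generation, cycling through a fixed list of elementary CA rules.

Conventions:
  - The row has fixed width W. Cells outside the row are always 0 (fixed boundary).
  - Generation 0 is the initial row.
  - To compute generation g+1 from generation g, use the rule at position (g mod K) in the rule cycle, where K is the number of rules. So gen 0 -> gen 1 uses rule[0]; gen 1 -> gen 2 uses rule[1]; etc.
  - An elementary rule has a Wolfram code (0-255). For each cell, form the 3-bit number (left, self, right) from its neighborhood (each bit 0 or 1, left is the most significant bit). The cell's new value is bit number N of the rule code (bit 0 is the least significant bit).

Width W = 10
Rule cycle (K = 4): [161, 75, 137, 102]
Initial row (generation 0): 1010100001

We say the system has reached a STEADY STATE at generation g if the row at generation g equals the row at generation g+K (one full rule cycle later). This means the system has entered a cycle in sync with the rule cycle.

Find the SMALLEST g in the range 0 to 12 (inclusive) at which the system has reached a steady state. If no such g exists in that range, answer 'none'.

Gen 0: 1010100001
Gen 1 (rule 161): 0101001100
Gen 2 (rule 75): 1000011101
Gen 3 (rule 137): 0011011000
Gen 4 (rule 102): 0101101000
Gen 5 (rule 161): 0010010011
Gen 6 (rule 75): 1100100111
Gen 7 (rule 137): 1000000110
Gen 8 (rule 102): 1000001010
Gen 9 (rule 161): 0011100100
Gen 10 (rule 75): 1110101001
Gen 11 (rule 137): 1100000000
Gen 12 (rule 102): 0100000000
Gen 13 (rule 161): 0001111111
Gen 14 (rule 75): 1111000001
Gen 15 (rule 137): 1110011100
Gen 16 (rule 102): 0010100100

Answer: none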